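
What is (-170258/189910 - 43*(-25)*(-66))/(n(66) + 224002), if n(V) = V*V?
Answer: -6737142379/21683733890 ≈ -0.31070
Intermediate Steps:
n(V) = V**2
(-170258/189910 - 43*(-25)*(-66))/(n(66) + 224002) = (-170258/189910 - 43*(-25)*(-66))/(66**2 + 224002) = (-170258*1/189910 + 1075*(-66))/(4356 + 224002) = (-85129/94955 - 70950)/228358 = -6737142379/94955*1/228358 = -6737142379/21683733890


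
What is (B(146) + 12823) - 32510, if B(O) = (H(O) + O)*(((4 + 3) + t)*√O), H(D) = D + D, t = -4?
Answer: -19687 + 1314*√146 ≈ -3809.9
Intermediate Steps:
H(D) = 2*D
B(O) = 9*O^(3/2) (B(O) = (2*O + O)*(((4 + 3) - 4)*√O) = (3*O)*((7 - 4)*√O) = (3*O)*(3*√O) = 9*O^(3/2))
(B(146) + 12823) - 32510 = (9*146^(3/2) + 12823) - 32510 = (9*(146*√146) + 12823) - 32510 = (1314*√146 + 12823) - 32510 = (12823 + 1314*√146) - 32510 = -19687 + 1314*√146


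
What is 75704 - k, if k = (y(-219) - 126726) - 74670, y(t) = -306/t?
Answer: 20228198/73 ≈ 2.7710e+5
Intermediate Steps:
k = -14701806/73 (k = (-306/(-219) - 126726) - 74670 = (-306*(-1/219) - 126726) - 74670 = (102/73 - 126726) - 74670 = -9250896/73 - 74670 = -14701806/73 ≈ -2.0139e+5)
75704 - k = 75704 - 1*(-14701806/73) = 75704 + 14701806/73 = 20228198/73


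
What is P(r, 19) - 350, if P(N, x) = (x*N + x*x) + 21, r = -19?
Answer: -329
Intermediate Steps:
P(N, x) = 21 + x² + N*x (P(N, x) = (N*x + x²) + 21 = (x² + N*x) + 21 = 21 + x² + N*x)
P(r, 19) - 350 = (21 + 19² - 19*19) - 350 = (21 + 361 - 361) - 350 = 21 - 350 = -329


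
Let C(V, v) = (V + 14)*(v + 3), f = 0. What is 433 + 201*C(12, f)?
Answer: 16111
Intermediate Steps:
C(V, v) = (3 + v)*(14 + V) (C(V, v) = (14 + V)*(3 + v) = (3 + v)*(14 + V))
433 + 201*C(12, f) = 433 + 201*(42 + 3*12 + 14*0 + 12*0) = 433 + 201*(42 + 36 + 0 + 0) = 433 + 201*78 = 433 + 15678 = 16111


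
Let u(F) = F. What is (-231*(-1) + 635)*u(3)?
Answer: 2598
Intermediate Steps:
(-231*(-1) + 635)*u(3) = (-231*(-1) + 635)*3 = (231 + 635)*3 = 866*3 = 2598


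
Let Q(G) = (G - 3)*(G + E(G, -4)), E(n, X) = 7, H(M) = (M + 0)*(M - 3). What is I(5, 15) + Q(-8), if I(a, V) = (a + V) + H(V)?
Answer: 211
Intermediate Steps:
H(M) = M*(-3 + M)
I(a, V) = V + a + V*(-3 + V) (I(a, V) = (a + V) + V*(-3 + V) = (V + a) + V*(-3 + V) = V + a + V*(-3 + V))
Q(G) = (-3 + G)*(7 + G) (Q(G) = (G - 3)*(G + 7) = (-3 + G)*(7 + G))
I(5, 15) + Q(-8) = (15 + 5 + 15*(-3 + 15)) + (-21 + (-8)**2 + 4*(-8)) = (15 + 5 + 15*12) + (-21 + 64 - 32) = (15 + 5 + 180) + 11 = 200 + 11 = 211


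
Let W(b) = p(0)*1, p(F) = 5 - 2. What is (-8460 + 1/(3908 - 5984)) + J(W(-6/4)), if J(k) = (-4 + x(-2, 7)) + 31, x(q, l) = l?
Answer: -17492377/2076 ≈ -8426.0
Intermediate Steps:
p(F) = 3
W(b) = 3 (W(b) = 3*1 = 3)
J(k) = 34 (J(k) = (-4 + 7) + 31 = 3 + 31 = 34)
(-8460 + 1/(3908 - 5984)) + J(W(-6/4)) = (-8460 + 1/(3908 - 5984)) + 34 = (-8460 + 1/(-2076)) + 34 = (-8460 - 1/2076) + 34 = -17562961/2076 + 34 = -17492377/2076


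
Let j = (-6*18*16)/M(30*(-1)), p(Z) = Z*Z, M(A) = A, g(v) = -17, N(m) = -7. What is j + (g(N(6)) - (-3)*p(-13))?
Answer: 2738/5 ≈ 547.60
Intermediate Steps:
p(Z) = Z²
j = 288/5 (j = (-6*18*16)/((30*(-1))) = -108*16/(-30) = -1728*(-1/30) = 288/5 ≈ 57.600)
j + (g(N(6)) - (-3)*p(-13)) = 288/5 + (-17 - (-3)*(-13)²) = 288/5 + (-17 - (-3)*169) = 288/5 + (-17 - 1*(-507)) = 288/5 + (-17 + 507) = 288/5 + 490 = 2738/5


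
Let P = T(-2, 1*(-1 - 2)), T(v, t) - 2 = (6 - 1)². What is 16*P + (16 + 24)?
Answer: 472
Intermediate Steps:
T(v, t) = 27 (T(v, t) = 2 + (6 - 1)² = 2 + 5² = 2 + 25 = 27)
P = 27
16*P + (16 + 24) = 16*27 + (16 + 24) = 432 + 40 = 472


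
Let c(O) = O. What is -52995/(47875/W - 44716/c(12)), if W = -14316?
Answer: 252892140/17798021 ≈ 14.209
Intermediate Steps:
-52995/(47875/W - 44716/c(12)) = -52995/(47875/(-14316) - 44716/12) = -52995/(47875*(-1/14316) - 44716*1/12) = -52995/(-47875/14316 - 11179/3) = -52995/(-17798021/4772) = -52995*(-4772/17798021) = 252892140/17798021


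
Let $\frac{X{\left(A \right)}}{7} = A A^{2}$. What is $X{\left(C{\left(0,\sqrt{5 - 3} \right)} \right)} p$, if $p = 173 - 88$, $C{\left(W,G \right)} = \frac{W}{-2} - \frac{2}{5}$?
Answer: $- \frac{952}{25} \approx -38.08$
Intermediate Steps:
$C{\left(W,G \right)} = - \frac{2}{5} - \frac{W}{2}$ ($C{\left(W,G \right)} = W \left(- \frac{1}{2}\right) - \frac{2}{5} = - \frac{W}{2} - \frac{2}{5} = - \frac{2}{5} - \frac{W}{2}$)
$p = 85$
$X{\left(A \right)} = 7 A^{3}$ ($X{\left(A \right)} = 7 A A^{2} = 7 A^{3}$)
$X{\left(C{\left(0,\sqrt{5 - 3} \right)} \right)} p = 7 \left(- \frac{2}{5} - 0\right)^{3} \cdot 85 = 7 \left(- \frac{2}{5} + 0\right)^{3} \cdot 85 = 7 \left(- \frac{2}{5}\right)^{3} \cdot 85 = 7 \left(- \frac{8}{125}\right) 85 = \left(- \frac{56}{125}\right) 85 = - \frac{952}{25}$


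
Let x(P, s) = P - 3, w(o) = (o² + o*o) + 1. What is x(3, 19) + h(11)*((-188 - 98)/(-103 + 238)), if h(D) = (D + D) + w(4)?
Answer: -3146/27 ≈ -116.52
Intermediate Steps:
w(o) = 1 + 2*o² (w(o) = (o² + o²) + 1 = 2*o² + 1 = 1 + 2*o²)
h(D) = 33 + 2*D (h(D) = (D + D) + (1 + 2*4²) = 2*D + (1 + 2*16) = 2*D + (1 + 32) = 2*D + 33 = 33 + 2*D)
x(P, s) = -3 + P
x(3, 19) + h(11)*((-188 - 98)/(-103 + 238)) = (-3 + 3) + (33 + 2*11)*((-188 - 98)/(-103 + 238)) = 0 + (33 + 22)*(-286/135) = 0 + 55*(-286*1/135) = 0 + 55*(-286/135) = 0 - 3146/27 = -3146/27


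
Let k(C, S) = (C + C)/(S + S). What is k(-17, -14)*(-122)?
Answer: -1037/7 ≈ -148.14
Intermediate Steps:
k(C, S) = C/S (k(C, S) = (2*C)/((2*S)) = (2*C)*(1/(2*S)) = C/S)
k(-17, -14)*(-122) = -17/(-14)*(-122) = -17*(-1/14)*(-122) = (17/14)*(-122) = -1037/7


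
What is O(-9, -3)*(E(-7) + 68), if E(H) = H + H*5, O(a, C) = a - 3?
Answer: -312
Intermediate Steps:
O(a, C) = -3 + a
E(H) = 6*H (E(H) = H + 5*H = 6*H)
O(-9, -3)*(E(-7) + 68) = (-3 - 9)*(6*(-7) + 68) = -12*(-42 + 68) = -12*26 = -312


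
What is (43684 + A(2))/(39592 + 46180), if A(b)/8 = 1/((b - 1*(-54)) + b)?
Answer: 316710/621847 ≈ 0.50931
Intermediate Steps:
A(b) = 8/(54 + 2*b) (A(b) = 8/((b - 1*(-54)) + b) = 8/((b + 54) + b) = 8/((54 + b) + b) = 8/(54 + 2*b))
(43684 + A(2))/(39592 + 46180) = (43684 + 4/(27 + 2))/(39592 + 46180) = (43684 + 4/29)/85772 = (43684 + 4*(1/29))*(1/85772) = (43684 + 4/29)*(1/85772) = (1266840/29)*(1/85772) = 316710/621847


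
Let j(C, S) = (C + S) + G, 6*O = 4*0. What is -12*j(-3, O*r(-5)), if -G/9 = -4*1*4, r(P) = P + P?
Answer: -1692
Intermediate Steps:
r(P) = 2*P
O = 0 (O = (4*0)/6 = (⅙)*0 = 0)
G = 144 (G = -9*(-4*1)*4 = -(-36)*4 = -9*(-16) = 144)
j(C, S) = 144 + C + S (j(C, S) = (C + S) + 144 = 144 + C + S)
-12*j(-3, O*r(-5)) = -12*(144 - 3 + 0*(2*(-5))) = -12*(144 - 3 + 0*(-10)) = -12*(144 - 3 + 0) = -12*141 = -1692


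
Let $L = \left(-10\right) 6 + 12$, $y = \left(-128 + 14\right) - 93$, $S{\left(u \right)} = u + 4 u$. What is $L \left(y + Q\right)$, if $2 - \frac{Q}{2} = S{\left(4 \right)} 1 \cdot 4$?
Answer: $17424$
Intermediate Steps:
$S{\left(u \right)} = 5 u$
$y = -207$ ($y = -114 - 93 = -207$)
$L = -48$ ($L = -60 + 12 = -48$)
$Q = -156$ ($Q = 4 - 2 \cdot 5 \cdot 4 \cdot 1 \cdot 4 = 4 - 2 \cdot 20 \cdot 1 \cdot 4 = 4 - 2 \cdot 20 \cdot 4 = 4 - 160 = -156$)
$L \left(y + Q\right) = - 48 \left(-207 - 156\right) = \left(-48\right) \left(-363\right) = 17424$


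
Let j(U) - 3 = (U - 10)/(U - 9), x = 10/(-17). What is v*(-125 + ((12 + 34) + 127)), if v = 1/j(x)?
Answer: 2608/223 ≈ 11.695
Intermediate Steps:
x = -10/17 (x = 10*(-1/17) = -10/17 ≈ -0.58823)
j(U) = 3 + (-10 + U)/(-9 + U) (j(U) = 3 + (U - 10)/(U - 9) = 3 + (-10 + U)/(-9 + U))
v = 163/669 (v = 1/((-37 + 4*(-10/17))/(-9 - 10/17)) = 1/((-37 - 40/17)/(-163/17)) = 1/(-17/163*(-669/17)) = 1/(669/163) = 163/669 ≈ 0.24365)
v*(-125 + ((12 + 34) + 127)) = 163*(-125 + ((12 + 34) + 127))/669 = 163*(-125 + (46 + 127))/669 = 163*(-125 + 173)/669 = (163/669)*48 = 2608/223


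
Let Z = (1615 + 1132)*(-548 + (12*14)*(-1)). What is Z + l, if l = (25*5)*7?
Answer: -1965977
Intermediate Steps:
l = 875 (l = 125*7 = 875)
Z = -1966852 (Z = 2747*(-548 + 168*(-1)) = 2747*(-548 - 168) = 2747*(-716) = -1966852)
Z + l = -1966852 + 875 = -1965977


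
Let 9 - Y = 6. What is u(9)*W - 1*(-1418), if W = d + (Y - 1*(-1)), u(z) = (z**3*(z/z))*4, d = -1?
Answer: 10166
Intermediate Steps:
Y = 3 (Y = 9 - 1*6 = 9 - 6 = 3)
u(z) = 4*z**3 (u(z) = (z**3*1)*4 = z**3*4 = 4*z**3)
W = 3 (W = -1 + (3 - 1*(-1)) = -1 + (3 + 1) = -1 + 4 = 3)
u(9)*W - 1*(-1418) = (4*9**3)*3 - 1*(-1418) = (4*729)*3 + 1418 = 2916*3 + 1418 = 8748 + 1418 = 10166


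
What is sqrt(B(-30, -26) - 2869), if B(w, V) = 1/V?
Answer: I*sqrt(1939470)/26 ≈ 53.563*I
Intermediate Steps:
sqrt(B(-30, -26) - 2869) = sqrt(1/(-26) - 2869) = sqrt(-1/26 - 2869) = sqrt(-74595/26) = I*sqrt(1939470)/26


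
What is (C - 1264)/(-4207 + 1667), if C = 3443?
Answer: -2179/2540 ≈ -0.85787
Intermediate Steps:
(C - 1264)/(-4207 + 1667) = (3443 - 1264)/(-4207 + 1667) = 2179/(-2540) = 2179*(-1/2540) = -2179/2540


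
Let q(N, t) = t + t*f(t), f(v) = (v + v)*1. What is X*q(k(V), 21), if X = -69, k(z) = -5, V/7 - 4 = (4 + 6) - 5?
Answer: -62307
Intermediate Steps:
f(v) = 2*v (f(v) = (2*v)*1 = 2*v)
V = 63 (V = 28 + 7*((4 + 6) - 5) = 28 + 7*(10 - 5) = 28 + 7*5 = 28 + 35 = 63)
q(N, t) = t + 2*t² (q(N, t) = t + t*(2*t) = t + 2*t²)
X*q(k(V), 21) = -1449*(1 + 2*21) = -1449*(1 + 42) = -1449*43 = -69*903 = -62307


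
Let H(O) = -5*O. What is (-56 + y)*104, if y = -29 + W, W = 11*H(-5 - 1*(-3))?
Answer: 2600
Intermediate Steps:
W = 110 (W = 11*(-5*(-5 - 1*(-3))) = 11*(-5*(-5 + 3)) = 11*(-5*(-2)) = 11*10 = 110)
y = 81 (y = -29 + 110 = 81)
(-56 + y)*104 = (-56 + 81)*104 = 25*104 = 2600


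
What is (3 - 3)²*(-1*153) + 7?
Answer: 7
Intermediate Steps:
(3 - 3)²*(-1*153) + 7 = 0²*(-153) + 7 = 0*(-153) + 7 = 0 + 7 = 7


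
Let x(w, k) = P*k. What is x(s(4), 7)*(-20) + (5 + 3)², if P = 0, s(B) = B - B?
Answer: 64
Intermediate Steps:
s(B) = 0
x(w, k) = 0 (x(w, k) = 0*k = 0)
x(s(4), 7)*(-20) + (5 + 3)² = 0*(-20) + (5 + 3)² = 0 + 8² = 0 + 64 = 64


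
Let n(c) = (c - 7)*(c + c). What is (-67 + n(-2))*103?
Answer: -3193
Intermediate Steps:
n(c) = 2*c*(-7 + c) (n(c) = (-7 + c)*(2*c) = 2*c*(-7 + c))
(-67 + n(-2))*103 = (-67 + 2*(-2)*(-7 - 2))*103 = (-67 + 2*(-2)*(-9))*103 = (-67 + 36)*103 = -31*103 = -3193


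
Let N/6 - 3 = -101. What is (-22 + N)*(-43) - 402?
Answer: 25828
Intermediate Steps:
N = -588 (N = 18 + 6*(-101) = 18 - 606 = -588)
(-22 + N)*(-43) - 402 = (-22 - 588)*(-43) - 402 = -610*(-43) - 402 = 26230 - 402 = 25828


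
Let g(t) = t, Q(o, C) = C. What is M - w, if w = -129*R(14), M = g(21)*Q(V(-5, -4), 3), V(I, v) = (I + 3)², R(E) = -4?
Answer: -453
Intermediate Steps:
V(I, v) = (3 + I)²
M = 63 (M = 21*3 = 63)
w = 516 (w = -129*(-4) = 516)
M - w = 63 - 1*516 = 63 - 516 = -453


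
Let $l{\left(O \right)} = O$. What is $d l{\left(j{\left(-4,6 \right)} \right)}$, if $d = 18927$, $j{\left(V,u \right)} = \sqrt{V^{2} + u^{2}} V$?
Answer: $- 151416 \sqrt{13} \approx -5.4594 \cdot 10^{5}$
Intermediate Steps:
$j{\left(V,u \right)} = V \sqrt{V^{2} + u^{2}}$
$d l{\left(j{\left(-4,6 \right)} \right)} = 18927 \left(- 4 \sqrt{\left(-4\right)^{2} + 6^{2}}\right) = 18927 \left(- 4 \sqrt{16 + 36}\right) = 18927 \left(- 4 \sqrt{52}\right) = 18927 \left(- 4 \cdot 2 \sqrt{13}\right) = 18927 \left(- 8 \sqrt{13}\right) = - 151416 \sqrt{13}$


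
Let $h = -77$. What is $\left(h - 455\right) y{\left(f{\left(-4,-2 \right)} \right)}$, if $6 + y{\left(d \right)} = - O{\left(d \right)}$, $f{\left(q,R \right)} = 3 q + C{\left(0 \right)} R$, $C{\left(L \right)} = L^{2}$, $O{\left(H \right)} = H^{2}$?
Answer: $79800$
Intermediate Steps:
$f{\left(q,R \right)} = 3 q$ ($f{\left(q,R \right)} = 3 q + 0^{2} R = 3 q + 0 R = 3 q + 0 = 3 q$)
$y{\left(d \right)} = -6 - d^{2}$
$\left(h - 455\right) y{\left(f{\left(-4,-2 \right)} \right)} = \left(-77 - 455\right) \left(-6 - \left(3 \left(-4\right)\right)^{2}\right) = - 532 \left(-6 - \left(-12\right)^{2}\right) = - 532 \left(-6 - 144\right) = \left(-532\right) \left(-150\right) = 79800$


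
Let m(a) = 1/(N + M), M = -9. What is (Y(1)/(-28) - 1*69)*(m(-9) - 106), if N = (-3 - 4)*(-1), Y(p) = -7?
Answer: 58575/8 ≈ 7321.9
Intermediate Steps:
N = 7 (N = -7*(-1) = 7)
m(a) = -½ (m(a) = 1/(7 - 9) = 1/(-2) = -½)
(Y(1)/(-28) - 1*69)*(m(-9) - 106) = (-7/(-28) - 1*69)*(-½ - 106) = (-7*(-1/28) - 69)*(-213/2) = (¼ - 69)*(-213/2) = -275/4*(-213/2) = 58575/8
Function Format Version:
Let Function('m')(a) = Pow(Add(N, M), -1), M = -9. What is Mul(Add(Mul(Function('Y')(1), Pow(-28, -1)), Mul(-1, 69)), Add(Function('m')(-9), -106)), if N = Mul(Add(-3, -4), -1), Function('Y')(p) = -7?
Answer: Rational(58575, 8) ≈ 7321.9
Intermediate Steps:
N = 7 (N = Mul(-7, -1) = 7)
Function('m')(a) = Rational(-1, 2) (Function('m')(a) = Pow(Add(7, -9), -1) = Pow(-2, -1) = Rational(-1, 2))
Mul(Add(Mul(Function('Y')(1), Pow(-28, -1)), Mul(-1, 69)), Add(Function('m')(-9), -106)) = Mul(Add(Mul(-7, Pow(-28, -1)), Mul(-1, 69)), Add(Rational(-1, 2), -106)) = Mul(Add(Mul(-7, Rational(-1, 28)), -69), Rational(-213, 2)) = Mul(Add(Rational(1, 4), -69), Rational(-213, 2)) = Mul(Rational(-275, 4), Rational(-213, 2)) = Rational(58575, 8)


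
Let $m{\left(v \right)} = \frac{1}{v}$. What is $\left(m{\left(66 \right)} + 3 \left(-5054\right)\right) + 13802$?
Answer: $- \frac{89759}{66} \approx -1360.0$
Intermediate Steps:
$\left(m{\left(66 \right)} + 3 \left(-5054\right)\right) + 13802 = \left(\frac{1}{66} + 3 \left(-5054\right)\right) + 13802 = \left(\frac{1}{66} - 15162\right) + 13802 = - \frac{1000691}{66} + 13802 = - \frac{89759}{66}$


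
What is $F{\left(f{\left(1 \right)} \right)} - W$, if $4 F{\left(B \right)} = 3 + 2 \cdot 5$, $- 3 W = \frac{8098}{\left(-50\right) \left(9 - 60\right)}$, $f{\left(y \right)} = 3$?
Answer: $\frac{65921}{15300} \approx 4.3086$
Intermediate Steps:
$W = - \frac{4049}{3825}$ ($W = - \frac{8098 \frac{1}{\left(-50\right) \left(9 - 60\right)}}{3} = - \frac{8098 \frac{1}{\left(-50\right) \left(-51\right)}}{3} = - \frac{8098 \cdot \frac{1}{2550}}{3} = \left(- \frac{1}{3}\right) \frac{4049}{1275} = - \frac{4049}{3825} \approx -1.0586$)
$F{\left(B \right)} = \frac{13}{4}$ ($F{\left(B \right)} = \frac{3 + 2 \cdot 5}{4} = \frac{3 + 10}{4} = \frac{1}{4} \cdot 13 = \frac{13}{4}$)
$F{\left(f{\left(1 \right)} \right)} - W = \frac{13}{4} - - \frac{4049}{3825} = \frac{13}{4} + \frac{4049}{3825} = \frac{65921}{15300}$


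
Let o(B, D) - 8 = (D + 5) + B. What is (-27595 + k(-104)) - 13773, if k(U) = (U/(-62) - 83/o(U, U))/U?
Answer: -26007246953/628680 ≈ -41368.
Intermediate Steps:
o(B, D) = 13 + B + D (o(B, D) = 8 + ((D + 5) + B) = 8 + ((5 + D) + B) = 8 + (5 + B + D) = 13 + B + D)
k(U) = (-83/(13 + 2*U) - U/62)/U (k(U) = (U/(-62) - 83/(13 + U + U))/U = (U*(-1/62) - 83/(13 + 2*U))/U = (-U/62 - 83/(13 + 2*U))/U = (-83/(13 + 2*U) - U/62)/U)
(-27595 + k(-104)) - 13773 = (-27595 + (1/62)*(-5146 - 1*(-104)*(13 + 2*(-104)))/(-104*(13 + 2*(-104)))) - 13773 = (-27595 + (1/62)*(-1/104)*(-5146 - 1*(-104)*(13 - 208))/(13 - 208)) - 13773 = (-27595 + (1/62)*(-1/104)*(-5146 - 1*(-104)*(-195))/(-195)) - 13773 = (-27595 + (1/62)*(-1/104)*(-1/195)*(-5146 - 20280)) - 13773 = (-27595 + (1/62)*(-1/104)*(-1/195)*(-25426)) - 13773 = (-27595 - 12713/628680) - 13773 = -17348437313/628680 - 13773 = -26007246953/628680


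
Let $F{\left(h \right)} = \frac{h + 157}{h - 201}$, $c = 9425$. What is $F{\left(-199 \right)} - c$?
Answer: $- \frac{1884979}{200} \approx -9424.9$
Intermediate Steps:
$F{\left(h \right)} = \frac{157 + h}{-201 + h}$
$F{\left(-199 \right)} - c = \frac{157 - 199}{-201 - 199} - 9425 = \frac{1}{-400} \left(-42\right) - 9425 = \left(- \frac{1}{400}\right) \left(-42\right) - 9425 = \frac{21}{200} - 9425 = - \frac{1884979}{200}$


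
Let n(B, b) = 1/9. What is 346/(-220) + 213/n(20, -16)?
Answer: 210697/110 ≈ 1915.4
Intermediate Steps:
n(B, b) = 1/9
346/(-220) + 213/n(20, -16) = 346/(-220) + 213/(1/9) = 346*(-1/220) + 213*9 = -173/110 + 1917 = 210697/110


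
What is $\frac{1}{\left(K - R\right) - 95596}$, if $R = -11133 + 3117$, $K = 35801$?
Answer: $- \frac{1}{51779} \approx -1.9313 \cdot 10^{-5}$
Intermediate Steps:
$R = -8016$
$\frac{1}{\left(K - R\right) - 95596} = \frac{1}{\left(35801 - -8016\right) - 95596} = \frac{1}{\left(35801 + 8016\right) - 95596} = \frac{1}{43817 - 95596} = \frac{1}{-51779} = - \frac{1}{51779}$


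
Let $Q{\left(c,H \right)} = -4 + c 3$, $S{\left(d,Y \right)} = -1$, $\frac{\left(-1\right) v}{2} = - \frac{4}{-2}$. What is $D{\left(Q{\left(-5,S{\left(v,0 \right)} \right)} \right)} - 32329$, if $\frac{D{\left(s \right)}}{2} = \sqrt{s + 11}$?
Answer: $-32329 + 4 i \sqrt{2} \approx -32329.0 + 5.6569 i$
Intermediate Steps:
$v = -4$ ($v = - 2 \left(- \frac{4}{-2}\right) = - 2 \left(\left(-4\right) \left(- \frac{1}{2}\right)\right) = \left(-2\right) 2 = -4$)
$Q{\left(c,H \right)} = -4 + 3 c$
$D{\left(s \right)} = 2 \sqrt{11 + s}$ ($D{\left(s \right)} = 2 \sqrt{s + 11} = 2 \sqrt{11 + s}$)
$D{\left(Q{\left(-5,S{\left(v,0 \right)} \right)} \right)} - 32329 = 2 \sqrt{11 + \left(-4 + 3 \left(-5\right)\right)} - 32329 = 2 \sqrt{11 - 19} - 32329 = 2 \sqrt{-8} - 32329 = 2 \cdot 2 i \sqrt{2} - 32329 = 4 i \sqrt{2} - 32329 = -32329 + 4 i \sqrt{2}$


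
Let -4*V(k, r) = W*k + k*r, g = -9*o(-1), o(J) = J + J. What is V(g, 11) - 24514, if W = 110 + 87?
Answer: -25450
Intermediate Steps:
W = 197
o(J) = 2*J
g = 18 (g = -18*(-1) = -9*(-2) = 18)
V(k, r) = -197*k/4 - k*r/4 (V(k, r) = -(197*k + k*r)/4 = -197*k/4 - k*r/4)
V(g, 11) - 24514 = -1/4*18*(197 + 11) - 24514 = -1/4*18*208 - 24514 = -936 - 24514 = -25450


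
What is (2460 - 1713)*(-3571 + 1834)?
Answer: -1297539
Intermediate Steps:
(2460 - 1713)*(-3571 + 1834) = 747*(-1737) = -1297539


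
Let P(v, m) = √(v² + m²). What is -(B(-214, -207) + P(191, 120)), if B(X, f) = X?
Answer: 214 - √50881 ≈ -11.568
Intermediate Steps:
P(v, m) = √(m² + v²)
-(B(-214, -207) + P(191, 120)) = -(-214 + √(120² + 191²)) = -(-214 + √(14400 + 36481)) = -(-214 + √50881) = 214 - √50881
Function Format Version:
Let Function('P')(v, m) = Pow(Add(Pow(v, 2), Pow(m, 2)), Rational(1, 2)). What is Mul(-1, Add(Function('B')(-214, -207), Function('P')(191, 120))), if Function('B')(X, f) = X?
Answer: Add(214, Mul(-1, Pow(50881, Rational(1, 2)))) ≈ -11.568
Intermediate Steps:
Function('P')(v, m) = Pow(Add(Pow(m, 2), Pow(v, 2)), Rational(1, 2))
Mul(-1, Add(Function('B')(-214, -207), Function('P')(191, 120))) = Mul(-1, Add(-214, Pow(Add(Pow(120, 2), Pow(191, 2)), Rational(1, 2)))) = Mul(-1, Add(-214, Pow(Add(14400, 36481), Rational(1, 2)))) = Mul(-1, Add(-214, Pow(50881, Rational(1, 2)))) = Add(214, Mul(-1, Pow(50881, Rational(1, 2))))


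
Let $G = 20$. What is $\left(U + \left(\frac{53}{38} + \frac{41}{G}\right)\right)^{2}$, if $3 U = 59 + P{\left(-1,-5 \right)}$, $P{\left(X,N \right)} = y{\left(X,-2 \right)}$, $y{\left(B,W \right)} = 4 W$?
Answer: $\frac{60357361}{144400} \approx 417.99$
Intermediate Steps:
$P{\left(X,N \right)} = -8$ ($P{\left(X,N \right)} = 4 \left(-2\right) = -8$)
$U = 17$ ($U = \frac{59 - 8}{3} = \frac{1}{3} \cdot 51 = 17$)
$\left(U + \left(\frac{53}{38} + \frac{41}{G}\right)\right)^{2} = \left(17 + \left(\frac{53}{38} + \frac{41}{20}\right)\right)^{2} = \left(17 + \frac{1309}{380}\right)^{2} = \left(\frac{7769}{380}\right)^{2} = \frac{60357361}{144400}$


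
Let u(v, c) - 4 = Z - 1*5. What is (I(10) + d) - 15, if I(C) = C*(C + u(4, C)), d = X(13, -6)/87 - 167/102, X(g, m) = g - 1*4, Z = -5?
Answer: 69413/2958 ≈ 23.466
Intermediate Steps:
u(v, c) = -6 (u(v, c) = 4 + (-5 - 1*5) = 4 + (-5 - 5) = 4 - 10 = -6)
X(g, m) = -4 + g (X(g, m) = g - 4 = -4 + g)
d = -4537/2958 (d = (-4 + 13)/87 - 167/102 = 9*(1/87) - 167*1/102 = 3/29 - 167/102 = -4537/2958 ≈ -1.5338)
I(C) = C*(-6 + C) (I(C) = C*(C - 6) = C*(-6 + C))
(I(10) + d) - 15 = (10*(-6 + 10) - 4537/2958) - 15 = (10*4 - 4537/2958) - 15 = (40 - 4537/2958) - 15 = 113783/2958 - 15 = 69413/2958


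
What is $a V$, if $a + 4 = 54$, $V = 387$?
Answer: $19350$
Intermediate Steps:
$a = 50$ ($a = -4 + 54 = 50$)
$a V = 50 \cdot 387 = 19350$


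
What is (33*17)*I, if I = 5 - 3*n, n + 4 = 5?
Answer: 1122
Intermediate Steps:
n = 1 (n = -4 + 5 = 1)
I = 2 (I = 5 - 3*1 = 5 - 3 = 2)
(33*17)*I = (33*17)*2 = 561*2 = 1122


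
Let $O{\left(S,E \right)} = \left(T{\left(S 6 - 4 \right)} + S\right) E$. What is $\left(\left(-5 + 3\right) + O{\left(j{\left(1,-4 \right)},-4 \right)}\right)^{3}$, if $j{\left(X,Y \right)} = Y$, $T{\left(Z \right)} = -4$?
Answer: $27000$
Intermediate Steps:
$O{\left(S,E \right)} = E \left(-4 + S\right)$ ($O{\left(S,E \right)} = \left(-4 + S\right) E = E \left(-4 + S\right)$)
$\left(\left(-5 + 3\right) + O{\left(j{\left(1,-4 \right)},-4 \right)}\right)^{3} = \left(\left(-5 + 3\right) - 4 \left(-4 - 4\right)\right)^{3} = \left(-2 - -32\right)^{3} = \left(-2 + 32\right)^{3} = 30^{3} = 27000$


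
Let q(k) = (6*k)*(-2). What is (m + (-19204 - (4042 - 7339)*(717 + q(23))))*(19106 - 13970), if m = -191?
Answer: 7368013152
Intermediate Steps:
q(k) = -12*k
(m + (-19204 - (4042 - 7339)*(717 + q(23))))*(19106 - 13970) = (-191 + (-19204 - (4042 - 7339)*(717 - 12*23)))*(19106 - 13970) = (-191 + (-19204 - (-3297)*(717 - 276)))*5136 = (-191 + (-19204 - (-3297)*441))*5136 = (-191 + (-19204 - 1*(-1453977)))*5136 = (-191 + (-19204 + 1453977))*5136 = (-191 + 1434773)*5136 = 1434582*5136 = 7368013152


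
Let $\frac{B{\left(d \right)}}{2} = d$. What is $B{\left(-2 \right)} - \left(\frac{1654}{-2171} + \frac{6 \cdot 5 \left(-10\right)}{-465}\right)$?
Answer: $- \frac{261350}{67301} \approx -3.8833$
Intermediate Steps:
$B{\left(d \right)} = 2 d$
$B{\left(-2 \right)} - \left(\frac{1654}{-2171} + \frac{6 \cdot 5 \left(-10\right)}{-465}\right) = 2 \left(-2\right) - \left(\frac{1654}{-2171} + \frac{6 \cdot 5 \left(-10\right)}{-465}\right) = -4 - \left(1654 \left(- \frac{1}{2171}\right) + 30 \left(-10\right) \left(- \frac{1}{465}\right)\right) = -4 - \left(- \frac{1654}{2171} - - \frac{20}{31}\right) = -4 - \left(- \frac{1654}{2171} + \frac{20}{31}\right) = -4 - - \frac{7854}{67301} = -4 + \frac{7854}{67301} = - \frac{261350}{67301}$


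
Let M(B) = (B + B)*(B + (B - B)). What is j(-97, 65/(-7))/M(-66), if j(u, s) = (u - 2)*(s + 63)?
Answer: -47/77 ≈ -0.61039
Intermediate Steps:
j(u, s) = (-2 + u)*(63 + s)
M(B) = 2*B² (M(B) = (2*B)*(B + 0) = (2*B)*B = 2*B²)
j(-97, 65/(-7))/M(-66) = (-126 - 130/(-7) + 63*(-97) + (65/(-7))*(-97))/((2*(-66)²)) = (-126 - 130*(-1)/7 - 6111 + (65*(-⅐))*(-97))/((2*4356)) = (-126 - 2*(-65/7) - 6111 - 65/7*(-97))/8712 = (-126 + 130/7 - 6111 + 6305/7)*(1/8712) = -37224/7*1/8712 = -47/77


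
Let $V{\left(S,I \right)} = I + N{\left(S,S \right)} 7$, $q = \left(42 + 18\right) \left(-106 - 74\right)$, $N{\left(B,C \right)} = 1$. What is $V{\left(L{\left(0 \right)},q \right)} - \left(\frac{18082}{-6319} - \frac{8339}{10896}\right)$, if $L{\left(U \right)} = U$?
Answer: $- \frac{742868020819}{68851824} \approx -10789.0$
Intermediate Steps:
$q = -10800$ ($q = 60 \left(-180\right) = -10800$)
$V{\left(S,I \right)} = 7 + I$ ($V{\left(S,I \right)} = I + 1 \cdot 7 = I + 7 = 7 + I$)
$V{\left(L{\left(0 \right)},q \right)} - \left(\frac{18082}{-6319} - \frac{8339}{10896}\right) = \left(7 - 10800\right) - \left(\frac{18082}{-6319} - \frac{8339}{10896}\right) = -10793 - \left(18082 \left(- \frac{1}{6319}\right) - \frac{8339}{10896}\right) = -10793 - \left(- \frac{18082}{6319} - \frac{8339}{10896}\right) = -10793 - - \frac{249715613}{68851824} = -10793 + \frac{249715613}{68851824} = - \frac{742868020819}{68851824}$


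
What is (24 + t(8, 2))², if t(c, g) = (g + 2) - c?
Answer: 400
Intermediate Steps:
t(c, g) = 2 + g - c (t(c, g) = (2 + g) - c = 2 + g - c)
(24 + t(8, 2))² = (24 + (2 + 2 - 1*8))² = (24 + (2 + 2 - 8))² = (24 - 4)² = 20² = 400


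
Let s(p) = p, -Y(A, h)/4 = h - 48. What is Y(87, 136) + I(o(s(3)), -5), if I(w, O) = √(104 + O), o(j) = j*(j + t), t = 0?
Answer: -352 + 3*√11 ≈ -342.05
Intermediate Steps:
Y(A, h) = 192 - 4*h (Y(A, h) = -4*(h - 48) = -4*(-48 + h) = 192 - 4*h)
o(j) = j² (o(j) = j*(j + 0) = j*j = j²)
Y(87, 136) + I(o(s(3)), -5) = (192 - 4*136) + √(104 - 5) = (192 - 544) + √99 = -352 + 3*√11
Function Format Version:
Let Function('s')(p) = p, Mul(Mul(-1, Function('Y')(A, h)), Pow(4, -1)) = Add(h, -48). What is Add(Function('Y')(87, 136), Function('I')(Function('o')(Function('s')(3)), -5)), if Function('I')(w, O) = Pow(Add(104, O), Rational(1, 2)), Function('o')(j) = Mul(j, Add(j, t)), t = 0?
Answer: Add(-352, Mul(3, Pow(11, Rational(1, 2)))) ≈ -342.05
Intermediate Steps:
Function('Y')(A, h) = Add(192, Mul(-4, h)) (Function('Y')(A, h) = Mul(-4, Add(h, -48)) = Mul(-4, Add(-48, h)) = Add(192, Mul(-4, h)))
Function('o')(j) = Pow(j, 2) (Function('o')(j) = Mul(j, Add(j, 0)) = Mul(j, j) = Pow(j, 2))
Add(Function('Y')(87, 136), Function('I')(Function('o')(Function('s')(3)), -5)) = Add(Add(192, Mul(-4, 136)), Pow(Add(104, -5), Rational(1, 2))) = Add(Add(192, -544), Pow(99, Rational(1, 2))) = Add(-352, Mul(3, Pow(11, Rational(1, 2))))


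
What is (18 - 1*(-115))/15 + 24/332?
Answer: 11129/1245 ≈ 8.9389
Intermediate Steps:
(18 - 1*(-115))/15 + 24/332 = (18 + 115)*(1/15) + 24*(1/332) = 133*(1/15) + 6/83 = 133/15 + 6/83 = 11129/1245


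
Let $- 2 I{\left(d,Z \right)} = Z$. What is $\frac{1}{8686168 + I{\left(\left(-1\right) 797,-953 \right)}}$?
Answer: $\frac{2}{17373289} \approx 1.1512 \cdot 10^{-7}$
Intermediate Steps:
$I{\left(d,Z \right)} = - \frac{Z}{2}$
$\frac{1}{8686168 + I{\left(\left(-1\right) 797,-953 \right)}} = \frac{1}{8686168 - - \frac{953}{2}} = \frac{1}{8686168 + \frac{953}{2}} = \frac{1}{\frac{17373289}{2}} = \frac{2}{17373289}$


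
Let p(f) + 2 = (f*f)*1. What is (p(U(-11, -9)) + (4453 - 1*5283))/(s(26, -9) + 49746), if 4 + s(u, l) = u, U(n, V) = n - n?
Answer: -104/6221 ≈ -0.016718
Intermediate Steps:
U(n, V) = 0
p(f) = -2 + f² (p(f) = -2 + (f*f)*1 = -2 + f²*1 = -2 + f²)
s(u, l) = -4 + u
(p(U(-11, -9)) + (4453 - 1*5283))/(s(26, -9) + 49746) = ((-2 + 0²) + (4453 - 1*5283))/((-4 + 26) + 49746) = ((-2 + 0) + (4453 - 5283))/(22 + 49746) = (-2 - 830)/49768 = -832*1/49768 = -104/6221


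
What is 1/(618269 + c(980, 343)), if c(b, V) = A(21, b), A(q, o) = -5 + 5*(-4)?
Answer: 1/618244 ≈ 1.6175e-6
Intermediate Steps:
A(q, o) = -25 (A(q, o) = -5 - 20 = -25)
c(b, V) = -25
1/(618269 + c(980, 343)) = 1/(618269 - 25) = 1/618244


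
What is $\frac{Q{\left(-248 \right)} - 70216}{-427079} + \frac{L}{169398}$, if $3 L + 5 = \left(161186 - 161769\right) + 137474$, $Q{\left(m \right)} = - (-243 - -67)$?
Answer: $\frac{47027521877}{108519492663} \approx 0.43336$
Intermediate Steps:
$Q{\left(m \right)} = 176$ ($Q{\left(m \right)} = - (-243 + 67) = \left(-1\right) \left(-176\right) = 176$)
$L = \frac{136886}{3}$ ($L = - \frac{5}{3} + \frac{\left(161186 - 161769\right) + 137474}{3} = - \frac{5}{3} + \frac{-583 + 137474}{3} = - \frac{5}{3} + \frac{1}{3} \cdot 136891 = - \frac{5}{3} + \frac{136891}{3} = \frac{136886}{3} \approx 45629.0$)
$\frac{Q{\left(-248 \right)} - 70216}{-427079} + \frac{L}{169398} = \frac{176 - 70216}{-427079} + \frac{136886}{3 \cdot 169398} = \left(-70040\right) \left(- \frac{1}{427079}\right) + \frac{136886}{3} \cdot \frac{1}{169398} = \frac{70040}{427079} + \frac{68443}{254097} = \frac{47027521877}{108519492663}$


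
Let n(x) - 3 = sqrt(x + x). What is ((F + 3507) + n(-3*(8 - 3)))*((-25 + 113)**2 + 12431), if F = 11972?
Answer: 312349350 + 20175*I*sqrt(30) ≈ 3.1235e+8 + 1.105e+5*I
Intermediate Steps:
n(x) = 3 + sqrt(2)*sqrt(x) (n(x) = 3 + sqrt(x + x) = 3 + sqrt(2*x) = 3 + sqrt(2)*sqrt(x))
((F + 3507) + n(-3*(8 - 3)))*((-25 + 113)**2 + 12431) = ((11972 + 3507) + (3 + sqrt(2)*sqrt(-3*(8 - 3))))*((-25 + 113)**2 + 12431) = (15479 + (3 + sqrt(2)*sqrt(-3*5)))*(88**2 + 12431) = (15479 + (3 + sqrt(2)*sqrt(-15)))*(7744 + 12431) = (15479 + (3 + sqrt(2)*(I*sqrt(15))))*20175 = (15479 + (3 + I*sqrt(30)))*20175 = (15482 + I*sqrt(30))*20175 = 312349350 + 20175*I*sqrt(30)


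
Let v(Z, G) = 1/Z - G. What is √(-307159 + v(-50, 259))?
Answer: I*√30741802/10 ≈ 554.45*I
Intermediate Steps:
√(-307159 + v(-50, 259)) = √(-307159 + (1/(-50) - 1*259)) = √(-307159 + (-1/50 - 259)) = √(-307159 - 12951/50) = √(-15370901/50) = I*√30741802/10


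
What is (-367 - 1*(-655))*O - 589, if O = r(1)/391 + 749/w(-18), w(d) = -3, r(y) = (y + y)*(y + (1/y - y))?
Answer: -28344187/391 ≈ -72492.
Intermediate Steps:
r(y) = 2 (r(y) = (2*y)/y = 2)
O = -292853/1173 (O = 2/391 + 749/(-3) = 2*(1/391) + 749*(-⅓) = 2/391 - 749/3 = -292853/1173 ≈ -249.66)
(-367 - 1*(-655))*O - 589 = (-367 - 1*(-655))*(-292853/1173) - 589 = (-367 + 655)*(-292853/1173) - 589 = 288*(-292853/1173) - 589 = -28113888/391 - 589 = -28344187/391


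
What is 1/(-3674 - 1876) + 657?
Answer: 3646349/5550 ≈ 657.00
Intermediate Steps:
1/(-3674 - 1876) + 657 = 1/(-5550) + 657 = -1/5550 + 657 = 3646349/5550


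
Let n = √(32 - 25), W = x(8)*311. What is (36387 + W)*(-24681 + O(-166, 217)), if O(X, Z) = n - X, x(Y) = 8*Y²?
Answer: -4795599785 + 195619*√7 ≈ -4.7951e+9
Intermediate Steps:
W = 159232 (W = (8*8²)*311 = (8*64)*311 = 512*311 = 159232)
n = √7 ≈ 2.6458
O(X, Z) = √7 - X
(36387 + W)*(-24681 + O(-166, 217)) = (36387 + 159232)*(-24681 + (√7 - 1*(-166))) = 195619*(-24681 + (√7 + 166)) = 195619*(-24681 + (166 + √7)) = 195619*(-24515 + √7) = -4795599785 + 195619*√7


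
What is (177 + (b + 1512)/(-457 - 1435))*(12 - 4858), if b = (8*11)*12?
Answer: -402600834/473 ≈ -8.5116e+5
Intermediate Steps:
b = 1056 (b = 88*12 = 1056)
(177 + (b + 1512)/(-457 - 1435))*(12 - 4858) = (177 + (1056 + 1512)/(-457 - 1435))*(12 - 4858) = (177 + 2568/(-1892))*(-4846) = (177 + 2568*(-1/1892))*(-4846) = (177 - 642/473)*(-4846) = (83079/473)*(-4846) = -402600834/473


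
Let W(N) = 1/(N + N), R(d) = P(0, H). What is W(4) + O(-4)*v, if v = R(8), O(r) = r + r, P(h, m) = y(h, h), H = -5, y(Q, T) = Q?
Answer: 1/8 ≈ 0.12500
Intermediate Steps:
P(h, m) = h
O(r) = 2*r
R(d) = 0
v = 0
W(N) = 1/(2*N)
W(4) + O(-4)*v = (1/2)/4 + (2*(-4))*0 = (1/2)*(1/4) - 8*0 = 1/8 + 0 = 1/8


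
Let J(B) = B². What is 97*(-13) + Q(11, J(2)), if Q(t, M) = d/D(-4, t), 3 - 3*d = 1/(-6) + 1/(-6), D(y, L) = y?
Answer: -22703/18 ≈ -1261.3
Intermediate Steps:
d = 10/9 (d = 1 - (1/(-6) + 1/(-6))/3 = 1 - (1*(-⅙) + 1*(-⅙))/3 = 1 - (-⅙ - ⅙)/3 = 1 - ⅓*(-⅓) = 1 + ⅑ = 10/9 ≈ 1.1111)
Q(t, M) = -5/18 (Q(t, M) = (10/9)/(-4) = (10/9)*(-¼) = -5/18)
97*(-13) + Q(11, J(2)) = 97*(-13) - 5/18 = -1261 - 5/18 = -22703/18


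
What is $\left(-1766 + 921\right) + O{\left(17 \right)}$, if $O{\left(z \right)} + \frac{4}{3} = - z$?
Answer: $- \frac{2590}{3} \approx -863.33$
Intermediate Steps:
$O{\left(z \right)} = - \frac{4}{3} - z$
$\left(-1766 + 921\right) + O{\left(17 \right)} = \left(-1766 + 921\right) - \frac{55}{3} = -845 - \frac{55}{3} = - \frac{2590}{3}$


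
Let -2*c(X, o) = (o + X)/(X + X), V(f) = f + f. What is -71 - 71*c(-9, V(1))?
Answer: -2059/36 ≈ -57.194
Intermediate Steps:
V(f) = 2*f
c(X, o) = -(X + o)/(4*X) (c(X, o) = -(o + X)/(2*(X + X)) = -(X + o)/(2*(2*X)) = -(X + o)*1/(2*X)/2 = -(X + o)/(4*X))
-71 - 71*c(-9, V(1)) = -71 - 71*(-1*(-9) - 2)/(4*(-9)) = -71 - 71*(-1)*(9 - 1*2)/(4*9) = -71 - 71*(-1)*(9 - 2)/(4*9) = -71 - 71*(-1)*7/(4*9) = -71 - 71*(-7/36) = -71 + 497/36 = -2059/36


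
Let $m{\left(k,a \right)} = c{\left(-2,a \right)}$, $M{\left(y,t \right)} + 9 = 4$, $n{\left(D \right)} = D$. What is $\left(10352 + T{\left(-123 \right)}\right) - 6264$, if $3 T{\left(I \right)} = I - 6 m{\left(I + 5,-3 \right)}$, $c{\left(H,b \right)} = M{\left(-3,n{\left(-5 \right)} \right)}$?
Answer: $4057$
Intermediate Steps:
$M{\left(y,t \right)} = -5$ ($M{\left(y,t \right)} = -9 + 4 = -5$)
$c{\left(H,b \right)} = -5$
$m{\left(k,a \right)} = -5$
$T{\left(I \right)} = 10 + \frac{I}{3}$ ($T{\left(I \right)} = \frac{I - -30}{3} = \frac{I + 30}{3} = \frac{30 + I}{3} = 10 + \frac{I}{3}$)
$\left(10352 + T{\left(-123 \right)}\right) - 6264 = \left(10352 + \left(10 + \frac{1}{3} \left(-123\right)\right)\right) - 6264 = \left(10352 + \left(10 - 41\right)\right) - 6264 = \left(10352 - 31\right) - 6264 = 10321 - 6264 = 4057$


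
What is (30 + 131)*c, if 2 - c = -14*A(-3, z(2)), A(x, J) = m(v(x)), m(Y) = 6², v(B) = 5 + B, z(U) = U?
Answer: 81466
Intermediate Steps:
m(Y) = 36
A(x, J) = 36
c = 506 (c = 2 - (-14)*36 = 2 - 1*(-504) = 2 + 504 = 506)
(30 + 131)*c = (30 + 131)*506 = 161*506 = 81466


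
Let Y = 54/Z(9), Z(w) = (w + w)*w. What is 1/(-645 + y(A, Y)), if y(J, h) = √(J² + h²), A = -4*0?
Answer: -3/1934 ≈ -0.0015512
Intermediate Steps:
A = 0
Z(w) = 2*w² (Z(w) = (2*w)*w = 2*w²)
Y = ⅓ (Y = 54/((2*9²)) = 54/((2*81)) = 54/162 = 54*(1/162) = ⅓ ≈ 0.33333)
1/(-645 + y(A, Y)) = 1/(-645 + √(0² + (⅓)²)) = 1/(-645 + √(0 + ⅑)) = 1/(-645 + √(⅑)) = 1/(-645 + ⅓) = 1/(-1934/3) = -3/1934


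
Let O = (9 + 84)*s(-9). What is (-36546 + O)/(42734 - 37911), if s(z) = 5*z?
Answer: -40731/4823 ≈ -8.4452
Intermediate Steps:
O = -4185 (O = (9 + 84)*(5*(-9)) = 93*(-45) = -4185)
(-36546 + O)/(42734 - 37911) = (-36546 - 4185)/(42734 - 37911) = -40731/4823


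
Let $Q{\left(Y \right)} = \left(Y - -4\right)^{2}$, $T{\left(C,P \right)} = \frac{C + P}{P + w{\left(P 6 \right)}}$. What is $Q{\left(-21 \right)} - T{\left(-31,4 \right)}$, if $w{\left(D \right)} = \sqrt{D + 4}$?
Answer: $280 + \frac{9 \sqrt{7}}{2} \approx 291.91$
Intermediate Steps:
$w{\left(D \right)} = \sqrt{4 + D}$
$T{\left(C,P \right)} = \frac{C + P}{P + \sqrt{4 + 6 P}}$ ($T{\left(C,P \right)} = \frac{C + P}{P + \sqrt{4 + P 6}} = \frac{C + P}{P + \sqrt{4 + 6 P}}$)
$Q{\left(Y \right)} = \left(4 + Y\right)^{2}$ ($Q{\left(Y \right)} = \left(Y + 4\right)^{2} = \left(4 + Y\right)^{2}$)
$Q{\left(-21 \right)} - T{\left(-31,4 \right)} = \left(4 - 21\right)^{2} - \frac{-31 + 4}{4 + \sqrt{2} \sqrt{2 + 3 \cdot 4}} = \left(-17\right)^{2} - \frac{1}{4 + \sqrt{2} \sqrt{2 + 12}} \left(-27\right) = 289 - \frac{1}{4 + \sqrt{2} \sqrt{14}} \left(-27\right) = 289 - \frac{1}{4 + 2 \sqrt{7}} \left(-27\right) = 289 - - \frac{27}{4 + 2 \sqrt{7}} = 289 + \frac{27}{4 + 2 \sqrt{7}}$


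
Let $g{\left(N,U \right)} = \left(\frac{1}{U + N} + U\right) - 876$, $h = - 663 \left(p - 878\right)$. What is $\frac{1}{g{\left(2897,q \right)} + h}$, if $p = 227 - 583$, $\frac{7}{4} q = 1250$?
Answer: $\frac{176953}{144744065547} \approx 1.2225 \cdot 10^{-6}$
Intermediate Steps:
$q = \frac{5000}{7}$ ($q = \frac{4}{7} \cdot 1250 = \frac{5000}{7} \approx 714.29$)
$p = -356$
$h = 818142$ ($h = - 663 \left(-356 - 878\right) = \left(-663\right) \left(-1234\right) = 818142$)
$g{\left(N,U \right)} = -876 + U + \frac{1}{N + U}$ ($g{\left(N,U \right)} = \left(\frac{1}{N + U} + U\right) - 876 = \left(U + \frac{1}{N + U}\right) - 876 = -876 + U + \frac{1}{N + U}$)
$\frac{1}{g{\left(2897,q \right)} + h} = \frac{1}{\frac{1 + \left(\frac{5000}{7}\right)^{2} - 2537772 - \frac{4380000}{7} + 2897 \cdot \frac{5000}{7}}{2897 + \frac{5000}{7}} + 818142} = \frac{1}{\frac{1 + \frac{25000000}{49} - 2537772 - \frac{4380000}{7} + \frac{14485000}{7}}{\frac{25279}{7}} + 818142} = \frac{1}{\frac{7}{25279} \left(- \frac{28615779}{49}\right) + 818142} = \frac{1}{- \frac{28615779}{176953} + 818142} = \frac{1}{\frac{144744065547}{176953}} = \frac{176953}{144744065547}$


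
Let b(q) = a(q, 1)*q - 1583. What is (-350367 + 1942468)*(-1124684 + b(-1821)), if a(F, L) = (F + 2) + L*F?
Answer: 8760015135473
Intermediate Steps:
a(F, L) = 2 + F + F*L (a(F, L) = (2 + F) + F*L = 2 + F + F*L)
b(q) = -1583 + q*(2 + 2*q) (b(q) = (2 + q + q*1)*q - 1583 = (2 + q + q)*q - 1583 = (2 + 2*q)*q - 1583 = q*(2 + 2*q) - 1583 = -1583 + q*(2 + 2*q))
(-350367 + 1942468)*(-1124684 + b(-1821)) = (-350367 + 1942468)*(-1124684 + (-1583 + 2*(-1821)*(1 - 1821))) = 1592101*(-1124684 + (-1583 + 2*(-1821)*(-1820))) = 1592101*(-1124684 + (-1583 + 6628440)) = 1592101*(-1124684 + 6626857) = 1592101*5502173 = 8760015135473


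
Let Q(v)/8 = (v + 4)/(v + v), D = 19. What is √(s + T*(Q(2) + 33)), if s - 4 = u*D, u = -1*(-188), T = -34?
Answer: √2046 ≈ 45.233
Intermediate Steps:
Q(v) = 4*(4 + v)/v (Q(v) = 8*((v + 4)/(v + v)) = 8*((4 + v)/((2*v))) = 8*((4 + v)*(1/(2*v))) = 8*((4 + v)/(2*v)) = 4*(4 + v)/v)
u = 188
s = 3576 (s = 4 + 188*19 = 4 + 3572 = 3576)
√(s + T*(Q(2) + 33)) = √(3576 - 34*((4 + 16/2) + 33)) = √(3576 - 34*((4 + 16*(½)) + 33)) = √(3576 - 34*((4 + 8) + 33)) = √(3576 - 34*(12 + 33)) = √(3576 - 34*45) = √(3576 - 1530) = √2046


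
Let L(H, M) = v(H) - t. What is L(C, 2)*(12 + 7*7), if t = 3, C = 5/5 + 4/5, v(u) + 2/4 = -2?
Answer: -671/2 ≈ -335.50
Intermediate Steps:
v(u) = -5/2 (v(u) = -½ - 2 = -5/2)
C = 9/5 (C = 5*(⅕) + 4*(⅕) = 1 + ⅘ = 9/5 ≈ 1.8000)
L(H, M) = -11/2 (L(H, M) = -5/2 - 1*3 = -5/2 - 3 = -11/2)
L(C, 2)*(12 + 7*7) = -11*(12 + 7*7)/2 = -11*(12 + 49)/2 = -11/2*61 = -671/2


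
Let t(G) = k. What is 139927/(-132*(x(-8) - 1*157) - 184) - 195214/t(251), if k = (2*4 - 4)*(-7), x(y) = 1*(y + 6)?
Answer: 145183929/20804 ≈ 6978.7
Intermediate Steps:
x(y) = 6 + y (x(y) = 1*(6 + y) = 6 + y)
k = -28 (k = (8 - 4)*(-7) = 4*(-7) = -28)
t(G) = -28
139927/(-132*(x(-8) - 1*157) - 184) - 195214/t(251) = 139927/(-132*((6 - 8) - 1*157) - 184) - 195214/(-28) = 139927/(-132*(-2 - 157) - 184) - 195214*(-1/28) = 139927/(-132*(-159) - 184) + 97607/14 = 139927/(20988 - 184) + 97607/14 = 139927/20804 + 97607/14 = 145183929/20804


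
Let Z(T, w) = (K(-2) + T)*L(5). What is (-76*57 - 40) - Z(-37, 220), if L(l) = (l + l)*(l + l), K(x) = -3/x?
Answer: -822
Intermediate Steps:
L(l) = 4*l² (L(l) = (2*l)*(2*l) = 4*l²)
Z(T, w) = 150 + 100*T (Z(T, w) = (-3/(-2) + T)*(4*5²) = (-3*(-½) + T)*(4*25) = (3/2 + T)*100 = 150 + 100*T)
(-76*57 - 40) - Z(-37, 220) = (-76*57 - 40) - (150 + 100*(-37)) = (-4332 - 40) - (150 - 3700) = -4372 - 1*(-3550) = -4372 + 3550 = -822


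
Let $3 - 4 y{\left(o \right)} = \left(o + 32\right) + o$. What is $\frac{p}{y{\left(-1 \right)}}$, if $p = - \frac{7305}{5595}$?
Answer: $\frac{1948}{10071} \approx 0.19343$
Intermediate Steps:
$y{\left(o \right)} = - \frac{29}{4} - \frac{o}{2}$ ($y{\left(o \right)} = \frac{3}{4} - \frac{\left(o + 32\right) + o}{4} = \frac{3}{4} - \frac{\left(32 + o\right) + o}{4} = \frac{3}{4} - \frac{32 + 2 o}{4} = \frac{3}{4} - \left(8 + \frac{o}{2}\right) = - \frac{29}{4} - \frac{o}{2}$)
$p = - \frac{487}{373}$ ($p = \left(-7305\right) \frac{1}{5595} = - \frac{487}{373} \approx -1.3056$)
$\frac{p}{y{\left(-1 \right)}} = - \frac{487}{373 \left(- \frac{29}{4} - - \frac{1}{2}\right)} = - \frac{487}{373 \left(- \frac{29}{4} + \frac{1}{2}\right)} = - \frac{487}{373 \left(- \frac{27}{4}\right)} = \left(- \frac{487}{373}\right) \left(- \frac{4}{27}\right) = \frac{1948}{10071}$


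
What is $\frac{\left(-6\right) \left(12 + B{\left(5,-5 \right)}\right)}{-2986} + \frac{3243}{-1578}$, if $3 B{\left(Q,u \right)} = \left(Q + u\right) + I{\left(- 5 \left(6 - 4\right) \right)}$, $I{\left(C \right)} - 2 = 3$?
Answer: $- \frac{1592367}{785318} \approx -2.0277$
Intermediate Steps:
$I{\left(C \right)} = 5$ ($I{\left(C \right)} = 2 + 3 = 5$)
$B{\left(Q,u \right)} = \frac{5}{3} + \frac{Q}{3} + \frac{u}{3}$ ($B{\left(Q,u \right)} = \frac{\left(Q + u\right) + 5}{3} = \frac{5 + Q + u}{3} = \frac{5}{3} + \frac{Q}{3} + \frac{u}{3}$)
$\frac{\left(-6\right) \left(12 + B{\left(5,-5 \right)}\right)}{-2986} + \frac{3243}{-1578} = \frac{\left(-6\right) \left(12 + \left(\frac{5}{3} + \frac{1}{3} \cdot 5 + \frac{1}{3} \left(-5\right)\right)\right)}{-2986} + \frac{3243}{-1578} = - 6 \left(12 + \left(\frac{5}{3} + \frac{5}{3} - \frac{5}{3}\right)\right) \left(- \frac{1}{2986}\right) + 3243 \left(- \frac{1}{1578}\right) = - 6 \left(12 + \frac{5}{3}\right) \left(- \frac{1}{2986}\right) - \frac{1081}{526} = \left(-6\right) \frac{41}{3} \left(- \frac{1}{2986}\right) - \frac{1081}{526} = \left(-82\right) \left(- \frac{1}{2986}\right) - \frac{1081}{526} = \frac{41}{1493} - \frac{1081}{526} = - \frac{1592367}{785318}$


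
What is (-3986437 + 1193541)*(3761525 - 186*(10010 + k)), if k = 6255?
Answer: -2056227786560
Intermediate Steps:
(-3986437 + 1193541)*(3761525 - 186*(10010 + k)) = (-3986437 + 1193541)*(3761525 - 186*(10010 + 6255)) = -2792896*(3761525 - 186*16265) = -2792896*(3761525 - 3025290) = -2792896*736235 = -2056227786560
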